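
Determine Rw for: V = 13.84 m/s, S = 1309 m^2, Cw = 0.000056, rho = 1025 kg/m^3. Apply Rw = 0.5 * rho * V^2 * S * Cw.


Formula: Rw = 0.5 * rho * V^2 * S * Cw
Step 1 — V^2 = 13.84^2 = 191.5456
Step 2 — 0.5 * rho * V^2 = 0.5 * 1025 * 191.5456 = 98167.12
Step 3 — Rw = 98167.12 * 1309 * 0.000056 ≈ 7196.0 N (5 s.f.)

7196.0 N


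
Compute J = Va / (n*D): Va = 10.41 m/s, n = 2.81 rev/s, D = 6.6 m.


Formula: J = Va / (n * D)
Step 1 — n * D = 2.81 * 6.6 = 18.546
Step 2 — J = 10.41 / 18.546 ≈ 0.56131 (5 s.f.)

0.56131


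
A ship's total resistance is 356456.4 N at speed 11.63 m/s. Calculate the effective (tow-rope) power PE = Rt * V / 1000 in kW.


Formula: PE = Rt * V / 1000 (kW)
Step 1 — PE (W) = 356456.4 * 11.63 = 4145587.932 W
Step 2 — PE (kW) = 4145587.932 / 1000 ≈ 4145.6 kW (5 s.f.)

4145.6 kW


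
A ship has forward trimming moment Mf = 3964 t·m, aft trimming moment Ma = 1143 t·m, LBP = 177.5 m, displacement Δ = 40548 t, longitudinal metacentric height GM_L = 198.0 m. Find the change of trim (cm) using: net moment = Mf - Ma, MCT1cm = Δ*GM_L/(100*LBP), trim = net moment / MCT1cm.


Formula: net trimming moment = Mf - Ma; MCT1cm = Δ*GM_L/(100*LBP); trim = net moment / MCT1cm
Step 1 — net trimming moment = 3964 - 1143 = 2821 t·m
Step 2 — MCT1cm = 40548 * 198.0 / (100 * 177.5) = 452.3101 t·m/cm
Step 3 — trim = 2821 / 452.3101 ≈ 6.2369 cm (5 s.f.)

6.2369 cm


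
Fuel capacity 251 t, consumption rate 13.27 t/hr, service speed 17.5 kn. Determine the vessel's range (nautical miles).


Formula: endurance = fuel / rate; range = endurance * speed
Step 1 — endurance = 251 / 13.27 = 18.9148 hours
Step 2 — range = 18.9148 * 17.5 ≈ 331.01 nautical miles (5 s.f.)

331.01 NM


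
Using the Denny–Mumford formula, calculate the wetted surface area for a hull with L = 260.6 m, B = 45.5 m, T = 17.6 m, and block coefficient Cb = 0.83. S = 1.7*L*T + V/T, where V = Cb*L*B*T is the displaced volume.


Formula: S = 1.7*L*T + V/T with V = Cb*L*B*T, i.e. S = L * (1.7*T + Cb*B)
Step 1 — 1.7*T = 1.7 * 17.6 = 29.92 m
Step 2 — Cb*B = 0.83 * 45.5 = 37.765 m
Step 3 — 1.7*T + Cb*B = 29.92 + 37.765 = 67.685 m
Step 4 — S = 260.6 * 67.685 ≈ 17639 m^2 (5 s.f.)

17639 m^2


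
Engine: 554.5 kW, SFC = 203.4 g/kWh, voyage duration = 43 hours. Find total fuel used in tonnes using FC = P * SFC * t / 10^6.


Formula: FC (tonnes) = P * SFC * t / 1,000,000
Step 1 — P * SFC * t = 554.5 * 203.4 * 43 = 4849767.9 g
Step 2 — FC (tonnes) = 4849767.9 / 1,000,000 ≈ 4.8498 tonnes (5 s.f.)

4.8498 tonnes


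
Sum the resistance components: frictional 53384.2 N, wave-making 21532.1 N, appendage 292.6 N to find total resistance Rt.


Formula: Rt = Rf + Rw + Ra
Substituting: Rt = 53384.2 + 21532.1 + 292.6
Result: Rt = 75208.9 N

75208.9 N


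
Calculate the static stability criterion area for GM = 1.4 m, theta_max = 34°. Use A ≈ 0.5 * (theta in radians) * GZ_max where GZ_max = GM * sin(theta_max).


Formula: GZ_max = GM * sin(theta); Area = 0.5 * theta_rad * GZ_max
Step 1 — GZ_max = 1.4 * sin(34°) = 1.4 * 0.559193 = 0.78287 m
Step 2 — theta_rad = 34 * pi/180 = 0.593412 rad
Step 3 — Area = 0.5 * 0.593412 * 0.78287 ≈ 0.23228 m·rad (5 s.f.)

0.23228 m·rad


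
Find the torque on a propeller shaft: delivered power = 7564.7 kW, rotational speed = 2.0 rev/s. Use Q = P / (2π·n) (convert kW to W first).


Formula: Q = P_W / (2 * pi * n)
Step 1 — P_W = 7564.7 kW * 1000 = 7564700.0 W
Step 2 — 2 * pi * n = 2 * pi * 2.0 = 12.566371
Step 3 — Q = 7564700.0 / 12.566371 ≈ 601980 N·m (5 s.f.)

601980 N·m


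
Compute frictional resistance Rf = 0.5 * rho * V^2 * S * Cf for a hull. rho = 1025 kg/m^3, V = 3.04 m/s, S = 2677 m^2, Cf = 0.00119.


Formula: Rf = 0.5 * rho * V^2 * S * Cf
Step 1 — V^2 = 3.04^2 = 9.2416
Step 2 — 0.5 * rho * V^2 = 0.5 * 1025 * 9.2416 = 4736.32
Step 3 — Rf = 4736.32 * 2677 * 0.00119 ≈ 15088 N (5 s.f.)

15088 N


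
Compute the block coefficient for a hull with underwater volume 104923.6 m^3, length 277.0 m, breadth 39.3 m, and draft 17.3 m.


Formula: Cb = V / (L * B * T)
Step 1 — L * B * T = 277.0 * 39.3 * 17.3 = 188329.53 m^3
Step 2 — Cb = 104923.6 / 188329.53 ≈ 0.55713 (5 s.f.)

0.55713


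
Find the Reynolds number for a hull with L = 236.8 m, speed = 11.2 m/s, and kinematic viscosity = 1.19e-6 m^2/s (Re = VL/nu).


Formula: Re = V * L / nu
Step 1 — V * L = 11.2 * 236.8 = 2652.16 m^2/s
Step 2 — Re = 2652.16 / 1.19e-6 = 2.23e+09

2.23e+09


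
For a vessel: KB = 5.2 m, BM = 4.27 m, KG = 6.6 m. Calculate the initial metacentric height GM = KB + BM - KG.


Formula: GM = KB + BM - KG
Step 1 — KM = KB + BM = 5.2 + 4.27 = 9.47 m
Step 2 — GM = KM - KG = 9.47 - 6.6 = 2.87 m

2.87 m


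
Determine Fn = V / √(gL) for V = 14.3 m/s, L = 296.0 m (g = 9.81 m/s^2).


Formula: Fn = V / sqrt(g * L)
Step 1 — g * L = 9.81 * 296.0 = 2903.76
Step 2 — sqrt(g * L) = sqrt(2903.76) = 53.886547
Step 3 — Fn = 14.3 / 53.886547 ≈ 0.26537 (5 s.f.)

0.26537


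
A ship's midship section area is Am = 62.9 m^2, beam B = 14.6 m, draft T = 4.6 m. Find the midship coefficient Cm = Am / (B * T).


Formula: Cm = Am / (B * T)
Step 1 — B * T = 14.6 * 4.6 = 67.16 m^2
Step 2 — Cm = 62.9 / 67.16 ≈ 0.93657 (5 s.f.)

0.93657


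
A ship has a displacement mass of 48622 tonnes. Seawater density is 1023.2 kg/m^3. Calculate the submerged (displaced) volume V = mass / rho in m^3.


Formula: V = mass / rho
Step 1 — convert tonnes to kg: 48622 t * 1000 = 48622000 kg
Step 2 — V = 48622000 / 1023.2 ≈ 47520 m^3 (5 s.f.)

47520 m^3


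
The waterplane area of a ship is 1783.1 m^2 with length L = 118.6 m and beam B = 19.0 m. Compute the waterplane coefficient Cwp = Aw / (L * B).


Formula: Cwp = Aw / (L * B)
Step 1 — L * B = 118.6 * 19.0 = 2253.4 m^2
Step 2 — Cwp = 1783.1 / 2253.4 ≈ 0.79129 (5 s.f.)

0.79129


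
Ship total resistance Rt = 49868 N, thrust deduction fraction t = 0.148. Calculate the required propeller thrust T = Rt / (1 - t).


Formula: T = Rt / (1 - t)
Step 1 — (1 - t) = 1 - 0.148 = 0.852
Step 2 — T = 49868 / 0.852 ≈ 58531 N (5 s.f.)

58531 N


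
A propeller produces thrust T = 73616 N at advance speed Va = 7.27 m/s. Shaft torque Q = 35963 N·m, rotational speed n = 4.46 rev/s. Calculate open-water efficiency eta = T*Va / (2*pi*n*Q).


Formula: eta = T * Va / (2 * pi * n * Q)
Step 1 — numerator = T * Va = 73616 * 7.27 = 535188.32
Step 2 — 2 * pi * n = 2 * pi * 4.46 = 28.023006
Step 3 — denominator = 28.023006 * 35963 = 1007791.36
Step 4 — eta = 535188.32 / 1007791.36 ≈ 0.53105 (5 s.f.)

0.53105


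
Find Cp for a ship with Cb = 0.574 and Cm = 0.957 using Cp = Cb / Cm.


Formula: Cp = Cb / Cm
Substituting: Cp = 0.574 / 0.957
Result: Cp ≈ 0.59979 (5 s.f.)

0.59979


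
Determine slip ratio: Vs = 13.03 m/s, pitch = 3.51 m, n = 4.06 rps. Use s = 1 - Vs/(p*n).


Formula: s = 1 - Vs / (p * n)
Step 1 — p * n = 3.51 * 4.06 = 14.2506
Step 2 — Vs / (p*n) = 13.03 / 14.2506 = 0.914347 (6 d.p.)
Step 3 — s = 1 - 0.914347 = 0.085653

0.085653


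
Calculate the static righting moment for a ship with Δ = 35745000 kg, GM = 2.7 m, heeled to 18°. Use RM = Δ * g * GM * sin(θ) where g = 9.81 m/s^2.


Formula: GZ = GM * sin(theta); RM = disp * g * GZ
Step 1 — GZ = 2.7 * sin(18°) = 2.7 * 0.309017 = 0.834346 m
Step 2 — RM = 35745000 * 9.81 * 0.834346 ≈ 292570000 N·m (5 s.f.)

292570000 N·m


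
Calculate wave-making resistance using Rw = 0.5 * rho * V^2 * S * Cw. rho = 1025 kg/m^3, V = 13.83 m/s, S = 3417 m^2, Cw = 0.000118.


Formula: Rw = 0.5 * rho * V^2 * S * Cw
Step 1 — V^2 = 13.83^2 = 191.2689
Step 2 — 0.5 * rho * V^2 = 0.5 * 1025 * 191.2689 = 98025.31125
Step 3 — Rw = 98025.31125 * 3417 * 0.000118 ≈ 39524 N (5 s.f.)

39524 N


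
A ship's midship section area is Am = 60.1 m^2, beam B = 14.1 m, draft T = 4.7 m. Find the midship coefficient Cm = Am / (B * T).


Formula: Cm = Am / (B * T)
Step 1 — B * T = 14.1 * 4.7 = 66.27 m^2
Step 2 — Cm = 60.1 / 66.27 ≈ 0.90690 (5 s.f.)

0.90690


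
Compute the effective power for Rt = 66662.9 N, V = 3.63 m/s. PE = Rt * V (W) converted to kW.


Formula: PE = Rt * V / 1000 (kW)
Step 1 — PE (W) = 66662.9 * 3.63 = 241986.327 W
Step 2 — PE (kW) = 241986.327 / 1000 ≈ 241.99 kW (5 s.f.)

241.99 kW


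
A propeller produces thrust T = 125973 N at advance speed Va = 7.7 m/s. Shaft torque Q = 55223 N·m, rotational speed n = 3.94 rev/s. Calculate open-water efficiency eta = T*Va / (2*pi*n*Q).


Formula: eta = T * Va / (2 * pi * n * Q)
Step 1 — numerator = T * Va = 125973 * 7.7 = 969992.1
Step 2 — 2 * pi * n = 2 * pi * 3.94 = 24.75575
Step 3 — denominator = 24.75575 * 55223 = 1367086.78
Step 4 — eta = 969992.1 / 1367086.78 ≈ 0.70953 (5 s.f.)

0.70953


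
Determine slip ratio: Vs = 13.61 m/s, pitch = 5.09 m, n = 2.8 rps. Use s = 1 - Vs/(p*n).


Formula: s = 1 - Vs / (p * n)
Step 1 — p * n = 5.09 * 2.8 = 14.252
Step 2 — Vs / (p*n) = 13.61 / 14.252 = 0.954954 (6 d.p.)
Step 3 — s = 1 - 0.954954 = 0.045046

0.045046


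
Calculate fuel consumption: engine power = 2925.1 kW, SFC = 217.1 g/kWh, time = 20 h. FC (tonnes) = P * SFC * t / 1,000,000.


Formula: FC (tonnes) = P * SFC * t / 1,000,000
Step 1 — P * SFC * t = 2925.1 * 217.1 * 20 = 12700784.2 g
Step 2 — FC (tonnes) = 12700784.2 / 1,000,000 ≈ 12.701 tonnes (5 s.f.)

12.701 tonnes


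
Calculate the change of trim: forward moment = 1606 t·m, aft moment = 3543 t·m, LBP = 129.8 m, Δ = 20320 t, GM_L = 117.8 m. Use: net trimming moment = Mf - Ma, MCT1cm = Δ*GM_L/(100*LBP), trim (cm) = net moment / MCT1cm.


Formula: net trimming moment = Mf - Ma; MCT1cm = Δ*GM_L/(100*LBP); trim = net moment / MCT1cm
Step 1 — net trimming moment = 1606 - 3543 = -1937 t·m
Step 2 — MCT1cm = 20320 * 117.8 / (100 * 129.8) = 184.4142 t·m/cm
Step 3 — trim = -1937 / 184.4142 ≈ -10.504 cm (5 s.f.)

-10.504 cm


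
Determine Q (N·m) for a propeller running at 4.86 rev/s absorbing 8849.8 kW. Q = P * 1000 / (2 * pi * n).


Formula: Q = P_W / (2 * pi * n)
Step 1 — P_W = 8849.8 kW * 1000 = 8849800.0 W
Step 2 — 2 * pi * n = 2 * pi * 4.86 = 30.536281
Step 3 — Q = 8849800.0 / 30.536281 ≈ 289810 N·m (5 s.f.)

289810 N·m


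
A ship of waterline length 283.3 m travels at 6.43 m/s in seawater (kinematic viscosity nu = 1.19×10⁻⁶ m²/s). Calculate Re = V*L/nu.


Formula: Re = V * L / nu
Step 1 — V * L = 6.43 * 283.3 = 1821.619 m^2/s
Step 2 — Re = 1821.619 / 1.19e-6 = 1.53e+09

1.53e+09


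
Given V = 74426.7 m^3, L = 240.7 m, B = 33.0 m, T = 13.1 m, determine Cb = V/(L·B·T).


Formula: Cb = V / (L * B * T)
Step 1 — L * B * T = 240.7 * 33.0 * 13.1 = 104054.61 m^3
Step 2 — Cb = 74426.7 / 104054.61 ≈ 0.71527 (5 s.f.)

0.71527


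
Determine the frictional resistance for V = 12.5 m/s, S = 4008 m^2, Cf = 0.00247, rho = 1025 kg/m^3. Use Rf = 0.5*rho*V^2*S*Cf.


Formula: Rf = 0.5 * rho * V^2 * S * Cf
Step 1 — V^2 = 12.5^2 = 156.25
Step 2 — 0.5 * rho * V^2 = 0.5 * 1025 * 156.25 = 80078.125
Step 3 — Rf = 80078.125 * 4008 * 0.00247 ≈ 792750 N (5 s.f.)

792750 N


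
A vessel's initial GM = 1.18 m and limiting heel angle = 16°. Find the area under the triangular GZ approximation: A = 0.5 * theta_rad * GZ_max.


Formula: GZ_max = GM * sin(theta); Area = 0.5 * theta_rad * GZ_max
Step 1 — GZ_max = 1.18 * sin(16°) = 1.18 * 0.275637 = 0.325252 m
Step 2 — theta_rad = 16 * pi/180 = 0.279253 rad
Step 3 — Area = 0.5 * 0.279253 * 0.325252 ≈ 0.045414 m·rad (5 s.f.)

0.045414 m·rad


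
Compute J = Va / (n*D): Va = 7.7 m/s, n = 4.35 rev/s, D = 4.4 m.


Formula: J = Va / (n * D)
Step 1 — n * D = 4.35 * 4.4 = 19.14
Step 2 — J = 7.7 / 19.14 ≈ 0.40230 (5 s.f.)

0.40230


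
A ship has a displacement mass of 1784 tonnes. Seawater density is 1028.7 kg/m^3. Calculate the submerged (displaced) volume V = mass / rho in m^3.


Formula: V = mass / rho
Step 1 — convert tonnes to kg: 1784 t * 1000 = 1784000 kg
Step 2 — V = 1784000 / 1028.7 ≈ 1734.2 m^3 (5 s.f.)

1734.2 m^3


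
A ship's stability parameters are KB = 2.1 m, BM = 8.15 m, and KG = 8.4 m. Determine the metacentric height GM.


Formula: GM = KB + BM - KG
Step 1 — KM = KB + BM = 2.1 + 8.15 = 10.25 m
Step 2 — GM = KM - KG = 10.25 - 8.4 = 1.85 m

1.85 m


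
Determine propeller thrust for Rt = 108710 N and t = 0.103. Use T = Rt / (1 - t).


Formula: T = Rt / (1 - t)
Step 1 — (1 - t) = 1 - 0.103 = 0.897
Step 2 — T = 108710 / 0.897 ≈ 121190 N (5 s.f.)

121190 N


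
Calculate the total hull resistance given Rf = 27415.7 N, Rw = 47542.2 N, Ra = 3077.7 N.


Formula: Rt = Rf + Rw + Ra
Substituting: Rt = 27415.7 + 47542.2 + 3077.7
Result: Rt = 78035.6 N

78035.6 N


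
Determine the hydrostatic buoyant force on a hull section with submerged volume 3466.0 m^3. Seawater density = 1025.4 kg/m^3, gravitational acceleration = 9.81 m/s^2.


Formula: Fb = rho * g * V
Substituting: Fb = 1025.4 * 9.81 * 3466.0
Intermediate: 1025.4 * 9.81 = 10059.174
Result: Fb = 10059.174 * 3466.0 ≈ 34865000 N (5 s.f.)

34865000 N


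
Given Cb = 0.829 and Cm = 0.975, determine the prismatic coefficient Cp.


Formula: Cp = Cb / Cm
Substituting: Cp = 0.829 / 0.975
Result: Cp ≈ 0.85026 (5 s.f.)

0.85026


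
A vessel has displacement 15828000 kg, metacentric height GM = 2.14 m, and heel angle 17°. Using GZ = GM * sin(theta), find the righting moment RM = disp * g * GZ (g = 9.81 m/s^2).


Formula: GZ = GM * sin(theta); RM = disp * g * GZ
Step 1 — GZ = 2.14 * sin(17°) = 2.14 * 0.292372 = 0.625676 m
Step 2 — RM = 15828000 * 9.81 * 0.625676 ≈ 97150000 N·m (5 s.f.)

97150000 N·m


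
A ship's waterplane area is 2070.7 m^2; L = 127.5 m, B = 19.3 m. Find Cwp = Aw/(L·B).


Formula: Cwp = Aw / (L * B)
Step 1 — L * B = 127.5 * 19.3 = 2460.75 m^2
Step 2 — Cwp = 2070.7 / 2460.75 ≈ 0.84149 (5 s.f.)

0.84149


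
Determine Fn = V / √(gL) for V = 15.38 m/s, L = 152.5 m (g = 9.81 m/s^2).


Formula: Fn = V / sqrt(g * L)
Step 1 — g * L = 9.81 * 152.5 = 1496.025
Step 2 — sqrt(g * L) = sqrt(1496.025) = 38.678482
Step 3 — Fn = 15.38 / 38.678482 ≈ 0.39764 (5 s.f.)

0.39764


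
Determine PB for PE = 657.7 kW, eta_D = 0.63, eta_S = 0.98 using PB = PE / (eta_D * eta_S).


Formula: PB = PE / (eta_D * eta_S)
Step 1 — combined efficiency = eta_D * eta_S = 0.63 * 0.98 = 0.6174
Step 2 — PB = 657.7 / 0.6174 ≈ 1065.3 kW (5 s.f.)

1065.3 kW


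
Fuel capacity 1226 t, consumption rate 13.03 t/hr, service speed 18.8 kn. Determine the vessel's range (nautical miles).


Formula: endurance = fuel / rate; range = endurance * speed
Step 1 — endurance = 1226 / 13.03 = 94.0906 hours
Step 2 — range = 94.0906 * 18.8 ≈ 1768.9 nautical miles (5 s.f.)

1768.9 NM


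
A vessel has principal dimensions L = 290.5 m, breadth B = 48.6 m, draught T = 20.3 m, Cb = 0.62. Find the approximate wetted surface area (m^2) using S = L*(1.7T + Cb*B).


Formula: S = 1.7*L*T + V/T with V = Cb*L*B*T, i.e. S = L * (1.7*T + Cb*B)
Step 1 — 1.7*T = 1.7 * 20.3 = 34.51 m
Step 2 — Cb*B = 0.62 * 48.6 = 30.132 m
Step 3 — 1.7*T + Cb*B = 34.51 + 30.132 = 64.642 m
Step 4 — S = 290.5 * 64.642 ≈ 18779 m^2 (5 s.f.)

18779 m^2


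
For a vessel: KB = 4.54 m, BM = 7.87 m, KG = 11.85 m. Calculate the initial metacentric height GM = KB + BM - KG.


Formula: GM = KB + BM - KG
Step 1 — KM = KB + BM = 4.54 + 7.87 = 12.41 m
Step 2 — GM = KM - KG = 12.41 - 11.85 = 0.56 m

0.56 m


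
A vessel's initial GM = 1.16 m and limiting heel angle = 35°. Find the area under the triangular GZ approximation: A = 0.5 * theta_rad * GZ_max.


Formula: GZ_max = GM * sin(theta); Area = 0.5 * theta_rad * GZ_max
Step 1 — GZ_max = 1.16 * sin(35°) = 1.16 * 0.573576 = 0.665348 m
Step 2 — theta_rad = 35 * pi/180 = 0.610865 rad
Step 3 — Area = 0.5 * 0.610865 * 0.665348 ≈ 0.20322 m·rad (5 s.f.)

0.20322 m·rad


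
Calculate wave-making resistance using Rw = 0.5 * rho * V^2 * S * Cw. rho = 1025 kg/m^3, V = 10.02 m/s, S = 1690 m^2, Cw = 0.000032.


Formula: Rw = 0.5 * rho * V^2 * S * Cw
Step 1 — V^2 = 10.02^2 = 100.4004
Step 2 — 0.5 * rho * V^2 = 0.5 * 1025 * 100.4004 = 51455.205
Step 3 — Rw = 51455.205 * 1690 * 0.000032 ≈ 2782.7 N (5 s.f.)

2782.7 N


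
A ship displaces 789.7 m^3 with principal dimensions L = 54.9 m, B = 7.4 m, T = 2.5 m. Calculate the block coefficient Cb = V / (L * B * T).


Formula: Cb = V / (L * B * T)
Step 1 — L * B * T = 54.9 * 7.4 * 2.5 = 1015.65 m^3
Step 2 — Cb = 789.7 / 1015.65 ≈ 0.77753 (5 s.f.)

0.77753


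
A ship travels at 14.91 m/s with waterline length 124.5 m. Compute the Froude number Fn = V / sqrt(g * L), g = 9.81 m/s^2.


Formula: Fn = V / sqrt(g * L)
Step 1 — g * L = 9.81 * 124.5 = 1221.345
Step 2 — sqrt(g * L) = sqrt(1221.345) = 34.947747
Step 3 — Fn = 14.91 / 34.947747 ≈ 0.42664 (5 s.f.)

0.42664


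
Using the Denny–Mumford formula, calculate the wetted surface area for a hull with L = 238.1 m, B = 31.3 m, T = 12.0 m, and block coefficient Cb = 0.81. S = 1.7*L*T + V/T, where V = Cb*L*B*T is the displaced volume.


Formula: S = 1.7*L*T + V/T with V = Cb*L*B*T, i.e. S = L * (1.7*T + Cb*B)
Step 1 — 1.7*T = 1.7 * 12.0 = 20.4 m
Step 2 — Cb*B = 0.81 * 31.3 = 25.353 m
Step 3 — 1.7*T + Cb*B = 20.4 + 25.353 = 45.753 m
Step 4 — S = 238.1 * 45.753 ≈ 10894 m^2 (5 s.f.)

10894 m^2


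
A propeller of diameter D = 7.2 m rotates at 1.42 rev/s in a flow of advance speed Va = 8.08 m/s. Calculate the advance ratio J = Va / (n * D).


Formula: J = Va / (n * D)
Step 1 — n * D = 1.42 * 7.2 = 10.224
Step 2 — J = 8.08 / 10.224 ≈ 0.79030 (5 s.f.)

0.79030


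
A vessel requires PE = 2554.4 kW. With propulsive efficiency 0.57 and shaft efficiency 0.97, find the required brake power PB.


Formula: PB = PE / (eta_D * eta_S)
Step 1 — combined efficiency = eta_D * eta_S = 0.57 * 0.97 = 0.5529
Step 2 — PB = 2554.4 / 0.5529 ≈ 4620.0 kW (5 s.f.)

4620.0 kW


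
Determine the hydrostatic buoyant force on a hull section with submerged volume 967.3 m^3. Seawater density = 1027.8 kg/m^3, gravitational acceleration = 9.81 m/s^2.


Formula: Fb = rho * g * V
Substituting: Fb = 1027.8 * 9.81 * 967.3
Intermediate: 1027.8 * 9.81 = 10082.718
Result: Fb = 10082.718 * 967.3 ≈ 9753000 N (5 s.f.)

9753000 N


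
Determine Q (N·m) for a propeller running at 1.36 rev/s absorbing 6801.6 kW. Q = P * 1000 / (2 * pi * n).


Formula: Q = P_W / (2 * pi * n)
Step 1 — P_W = 6801.6 kW * 1000 = 6801600.0 W
Step 2 — 2 * pi * n = 2 * pi * 1.36 = 8.545132
Step 3 — Q = 6801600.0 / 8.545132 ≈ 795960 N·m (5 s.f.)

795960 N·m


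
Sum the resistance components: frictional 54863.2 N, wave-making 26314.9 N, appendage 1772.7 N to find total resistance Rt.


Formula: Rt = Rf + Rw + Ra
Substituting: Rt = 54863.2 + 26314.9 + 1772.7
Result: Rt = 82950.8 N

82950.8 N


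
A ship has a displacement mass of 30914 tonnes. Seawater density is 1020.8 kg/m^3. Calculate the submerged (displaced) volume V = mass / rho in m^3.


Formula: V = mass / rho
Step 1 — convert tonnes to kg: 30914 t * 1000 = 30914000 kg
Step 2 — V = 30914000 / 1020.8 ≈ 30284 m^3 (5 s.f.)

30284 m^3


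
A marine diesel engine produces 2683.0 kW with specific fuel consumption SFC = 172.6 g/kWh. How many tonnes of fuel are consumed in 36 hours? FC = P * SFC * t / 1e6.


Formula: FC (tonnes) = P * SFC * t / 1,000,000
Step 1 — P * SFC * t = 2683.0 * 172.6 * 36 = 16671088.8 g
Step 2 — FC (tonnes) = 16671088.8 / 1,000,000 ≈ 16.671 tonnes (5 s.f.)

16.671 tonnes


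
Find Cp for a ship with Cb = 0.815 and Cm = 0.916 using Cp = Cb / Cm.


Formula: Cp = Cb / Cm
Substituting: Cp = 0.815 / 0.916
Result: Cp ≈ 0.88974 (5 s.f.)

0.88974


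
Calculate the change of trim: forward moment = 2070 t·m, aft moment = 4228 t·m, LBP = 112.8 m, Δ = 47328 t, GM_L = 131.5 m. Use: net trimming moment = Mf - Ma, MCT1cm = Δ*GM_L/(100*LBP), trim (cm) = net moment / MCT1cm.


Formula: net trimming moment = Mf - Ma; MCT1cm = Δ*GM_L/(100*LBP); trim = net moment / MCT1cm
Step 1 — net trimming moment = 2070 - 4228 = -2158 t·m
Step 2 — MCT1cm = 47328 * 131.5 / (100 * 112.8) = 551.7404 t·m/cm
Step 3 — trim = -2158 / 551.7404 ≈ -3.9113 cm (5 s.f.)

-3.9113 cm


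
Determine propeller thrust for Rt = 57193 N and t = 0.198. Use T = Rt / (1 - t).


Formula: T = Rt / (1 - t)
Step 1 — (1 - t) = 1 - 0.198 = 0.802
Step 2 — T = 57193 / 0.802 ≈ 71313 N (5 s.f.)

71313 N


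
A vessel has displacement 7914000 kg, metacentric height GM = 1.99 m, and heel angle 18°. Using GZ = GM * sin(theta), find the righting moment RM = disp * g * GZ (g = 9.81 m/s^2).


Formula: GZ = GM * sin(theta); RM = disp * g * GZ
Step 1 — GZ = 1.99 * sin(18°) = 1.99 * 0.309017 = 0.614944 m
Step 2 — RM = 7914000 * 9.81 * 0.614944 ≈ 47742000 N·m (5 s.f.)

47742000 N·m


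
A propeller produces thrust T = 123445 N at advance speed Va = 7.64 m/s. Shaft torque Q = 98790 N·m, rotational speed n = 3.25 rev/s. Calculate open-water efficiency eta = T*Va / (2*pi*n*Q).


Formula: eta = T * Va / (2 * pi * n * Q)
Step 1 — numerator = T * Va = 123445 * 7.64 = 943119.8
Step 2 — 2 * pi * n = 2 * pi * 3.25 = 20.420352
Step 3 — denominator = 20.420352 * 98790 = 2017326.57
Step 4 — eta = 943119.8 / 2017326.57 ≈ 0.46751 (5 s.f.)

0.46751


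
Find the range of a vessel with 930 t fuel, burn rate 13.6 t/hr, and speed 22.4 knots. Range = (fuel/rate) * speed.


Formula: endurance = fuel / rate; range = endurance * speed
Step 1 — endurance = 930 / 13.6 = 68.3824 hours
Step 2 — range = 68.3824 * 22.4 ≈ 1531.8 nautical miles (5 s.f.)

1531.8 NM


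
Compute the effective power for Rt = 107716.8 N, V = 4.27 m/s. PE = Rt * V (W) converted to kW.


Formula: PE = Rt * V / 1000 (kW)
Step 1 — PE (W) = 107716.8 * 4.27 = 459950.736 W
Step 2 — PE (kW) = 459950.736 / 1000 ≈ 459.95 kW (5 s.f.)

459.95 kW


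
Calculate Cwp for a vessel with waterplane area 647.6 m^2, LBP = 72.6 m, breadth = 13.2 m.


Formula: Cwp = Aw / (L * B)
Step 1 — L * B = 72.6 * 13.2 = 958.32 m^2
Step 2 — Cwp = 647.6 / 958.32 ≈ 0.67577 (5 s.f.)

0.67577


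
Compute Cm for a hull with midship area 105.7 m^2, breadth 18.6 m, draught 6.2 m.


Formula: Cm = Am / (B * T)
Step 1 — B * T = 18.6 * 6.2 = 115.32 m^2
Step 2 — Cm = 105.7 / 115.32 ≈ 0.91658 (5 s.f.)

0.91658


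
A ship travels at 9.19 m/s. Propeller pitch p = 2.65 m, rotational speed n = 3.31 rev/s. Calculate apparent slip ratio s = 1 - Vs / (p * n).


Formula: s = 1 - Vs / (p * n)
Step 1 — p * n = 2.65 * 3.31 = 8.7715
Step 2 — Vs / (p*n) = 9.19 / 8.7715 = 1.047711 (6 d.p.)
Step 3 — s = 1 - 1.047711 = -0.047711

-0.047711


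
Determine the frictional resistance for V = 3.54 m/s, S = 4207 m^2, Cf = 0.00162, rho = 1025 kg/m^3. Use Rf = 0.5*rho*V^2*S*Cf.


Formula: Rf = 0.5 * rho * V^2 * S * Cf
Step 1 — V^2 = 3.54^2 = 12.5316
Step 2 — 0.5 * rho * V^2 = 0.5 * 1025 * 12.5316 = 6422.445
Step 3 — Rf = 6422.445 * 4207 * 0.00162 ≈ 43771 N (5 s.f.)

43771 N


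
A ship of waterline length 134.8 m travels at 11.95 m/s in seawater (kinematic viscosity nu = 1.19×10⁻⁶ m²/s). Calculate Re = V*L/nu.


Formula: Re = V * L / nu
Step 1 — V * L = 11.95 * 134.8 = 1610.86 m^2/s
Step 2 — Re = 1610.86 / 1.19e-6 = 1.35e+09

1.35e+09


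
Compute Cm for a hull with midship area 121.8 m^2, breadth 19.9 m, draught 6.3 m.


Formula: Cm = Am / (B * T)
Step 1 — B * T = 19.9 * 6.3 = 125.37 m^2
Step 2 — Cm = 121.8 / 125.37 ≈ 0.97152 (5 s.f.)

0.97152


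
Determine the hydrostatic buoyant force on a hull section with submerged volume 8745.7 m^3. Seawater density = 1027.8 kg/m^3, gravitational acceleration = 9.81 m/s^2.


Formula: Fb = rho * g * V
Substituting: Fb = 1027.8 * 9.81 * 8745.7
Intermediate: 1027.8 * 9.81 = 10082.718
Result: Fb = 10082.718 * 8745.7 ≈ 88180000 N (5 s.f.)

88180000 N


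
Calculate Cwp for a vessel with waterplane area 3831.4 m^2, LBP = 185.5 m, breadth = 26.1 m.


Formula: Cwp = Aw / (L * B)
Step 1 — L * B = 185.5 * 26.1 = 4841.55 m^2
Step 2 — Cwp = 3831.4 / 4841.55 ≈ 0.79136 (5 s.f.)

0.79136


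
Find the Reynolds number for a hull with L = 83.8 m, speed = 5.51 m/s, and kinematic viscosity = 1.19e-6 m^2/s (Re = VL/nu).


Formula: Re = V * L / nu
Step 1 — V * L = 5.51 * 83.8 = 461.738 m^2/s
Step 2 — Re = 461.738 / 1.19e-6 = 3.88e+08

3.88e+08


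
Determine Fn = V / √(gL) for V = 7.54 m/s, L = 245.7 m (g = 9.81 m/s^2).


Formula: Fn = V / sqrt(g * L)
Step 1 — g * L = 9.81 * 245.7 = 2410.317
Step 2 — sqrt(g * L) = sqrt(2410.317) = 49.094979
Step 3 — Fn = 7.54 / 49.094979 ≈ 0.15358 (5 s.f.)

0.15358


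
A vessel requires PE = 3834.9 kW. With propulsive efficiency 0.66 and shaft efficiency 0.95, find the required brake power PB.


Formula: PB = PE / (eta_D * eta_S)
Step 1 — combined efficiency = eta_D * eta_S = 0.66 * 0.95 = 0.627
Step 2 — PB = 3834.9 / 0.627 ≈ 6116.3 kW (5 s.f.)

6116.3 kW


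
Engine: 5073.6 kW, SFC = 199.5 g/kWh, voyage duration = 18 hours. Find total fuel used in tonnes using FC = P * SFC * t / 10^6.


Formula: FC (tonnes) = P * SFC * t / 1,000,000
Step 1 — P * SFC * t = 5073.6 * 199.5 * 18 = 18219297.6 g
Step 2 — FC (tonnes) = 18219297.6 / 1,000,000 ≈ 18.219 tonnes (5 s.f.)

18.219 tonnes


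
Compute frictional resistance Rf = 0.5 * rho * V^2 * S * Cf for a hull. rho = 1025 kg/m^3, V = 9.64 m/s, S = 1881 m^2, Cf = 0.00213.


Formula: Rf = 0.5 * rho * V^2 * S * Cf
Step 1 — V^2 = 9.64^2 = 92.9296
Step 2 — 0.5 * rho * V^2 = 0.5 * 1025 * 92.9296 = 47626.42
Step 3 — Rf = 47626.42 * 1881 * 0.00213 ≈ 190820 N (5 s.f.)

190820 N


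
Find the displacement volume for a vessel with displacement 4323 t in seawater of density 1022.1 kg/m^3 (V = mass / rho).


Formula: V = mass / rho
Step 1 — convert tonnes to kg: 4323 t * 1000 = 4323000 kg
Step 2 — V = 4323000 / 1022.1 ≈ 4229.5 m^3 (5 s.f.)

4229.5 m^3


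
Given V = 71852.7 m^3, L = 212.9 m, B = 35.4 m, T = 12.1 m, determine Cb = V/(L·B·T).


Formula: Cb = V / (L * B * T)
Step 1 — L * B * T = 212.9 * 35.4 * 12.1 = 91193.586 m^3
Step 2 — Cb = 71852.7 / 91193.586 ≈ 0.78791 (5 s.f.)

0.78791


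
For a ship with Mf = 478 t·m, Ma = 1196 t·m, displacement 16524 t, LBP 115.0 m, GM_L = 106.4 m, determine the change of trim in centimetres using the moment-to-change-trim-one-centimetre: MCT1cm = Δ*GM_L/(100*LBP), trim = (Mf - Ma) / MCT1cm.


Formula: net trimming moment = Mf - Ma; MCT1cm = Δ*GM_L/(100*LBP); trim = net moment / MCT1cm
Step 1 — net trimming moment = 478 - 1196 = -718 t·m
Step 2 — MCT1cm = 16524 * 106.4 / (100 * 115.0) = 152.8829 t·m/cm
Step 3 — trim = -718 / 152.8829 ≈ -4.6964 cm (5 s.f.)

-4.6964 cm


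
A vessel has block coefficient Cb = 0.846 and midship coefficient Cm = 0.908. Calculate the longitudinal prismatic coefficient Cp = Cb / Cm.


Formula: Cp = Cb / Cm
Substituting: Cp = 0.846 / 0.908
Result: Cp ≈ 0.93172 (5 s.f.)

0.93172


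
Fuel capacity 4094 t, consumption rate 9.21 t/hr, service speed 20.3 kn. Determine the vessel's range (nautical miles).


Formula: endurance = fuel / rate; range = endurance * speed
Step 1 — endurance = 4094 / 9.21 = 444.5168 hours
Step 2 — range = 444.5168 * 20.3 ≈ 9023.7 nautical miles (5 s.f.)

9023.7 NM


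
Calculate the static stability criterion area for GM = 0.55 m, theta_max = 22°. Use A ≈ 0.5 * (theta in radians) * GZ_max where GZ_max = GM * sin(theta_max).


Formula: GZ_max = GM * sin(theta); Area = 0.5 * theta_rad * GZ_max
Step 1 — GZ_max = 0.55 * sin(22°) = 0.55 * 0.374607 = 0.206034 m
Step 2 — theta_rad = 22 * pi/180 = 0.383972 rad
Step 3 — Area = 0.5 * 0.383972 * 0.206034 ≈ 0.039556 m·rad (5 s.f.)

0.039556 m·rad


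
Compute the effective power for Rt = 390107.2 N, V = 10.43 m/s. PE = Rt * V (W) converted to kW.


Formula: PE = Rt * V / 1000 (kW)
Step 1 — PE (W) = 390107.2 * 10.43 = 4068818.096 W
Step 2 — PE (kW) = 4068818.096 / 1000 ≈ 4068.8 kW (5 s.f.)

4068.8 kW


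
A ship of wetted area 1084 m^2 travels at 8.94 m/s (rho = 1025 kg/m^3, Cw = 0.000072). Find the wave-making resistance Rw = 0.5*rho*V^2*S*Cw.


Formula: Rw = 0.5 * rho * V^2 * S * Cw
Step 1 — V^2 = 8.94^2 = 79.9236
Step 2 — 0.5 * rho * V^2 = 0.5 * 1025 * 79.9236 = 40960.845
Step 3 — Rw = 40960.845 * 1084 * 0.000072 ≈ 3196.9 N (5 s.f.)

3196.9 N


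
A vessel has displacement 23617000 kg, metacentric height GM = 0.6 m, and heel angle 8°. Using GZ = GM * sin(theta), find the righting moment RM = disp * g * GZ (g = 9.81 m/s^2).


Formula: GZ = GM * sin(theta); RM = disp * g * GZ
Step 1 — GZ = 0.6 * sin(8°) = 0.6 * 0.139173 = 0.083504 m
Step 2 — RM = 23617000 * 9.81 * 0.083504 ≈ 19346000 N·m (5 s.f.)

19346000 N·m


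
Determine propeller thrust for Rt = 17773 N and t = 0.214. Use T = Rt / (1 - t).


Formula: T = Rt / (1 - t)
Step 1 — (1 - t) = 1 - 0.214 = 0.786
Step 2 — T = 17773 / 0.786 ≈ 22612 N (5 s.f.)

22612 N


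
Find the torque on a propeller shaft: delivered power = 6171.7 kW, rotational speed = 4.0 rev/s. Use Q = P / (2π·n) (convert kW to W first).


Formula: Q = P_W / (2 * pi * n)
Step 1 — P_W = 6171.7 kW * 1000 = 6171700.0 W
Step 2 — 2 * pi * n = 2 * pi * 4.0 = 25.132741
Step 3 — Q = 6171700.0 / 25.132741 ≈ 245560 N·m (5 s.f.)

245560 N·m


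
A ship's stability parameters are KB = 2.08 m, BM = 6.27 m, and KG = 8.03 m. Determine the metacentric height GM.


Formula: GM = KB + BM - KG
Step 1 — KM = KB + BM = 2.08 + 6.27 = 8.35 m
Step 2 — GM = KM - KG = 8.35 - 8.03 = 0.32 m

0.32 m


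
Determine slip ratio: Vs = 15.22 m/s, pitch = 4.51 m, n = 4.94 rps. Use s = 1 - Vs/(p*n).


Formula: s = 1 - Vs / (p * n)
Step 1 — p * n = 4.51 * 4.94 = 22.2794
Step 2 — Vs / (p*n) = 15.22 / 22.2794 = 0.683142 (6 d.p.)
Step 3 — s = 1 - 0.683142 = 0.316858

0.316858


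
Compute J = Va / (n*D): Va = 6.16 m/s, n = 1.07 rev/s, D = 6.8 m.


Formula: J = Va / (n * D)
Step 1 — n * D = 1.07 * 6.8 = 7.276
Step 2 — J = 6.16 / 7.276 ≈ 0.84662 (5 s.f.)

0.84662


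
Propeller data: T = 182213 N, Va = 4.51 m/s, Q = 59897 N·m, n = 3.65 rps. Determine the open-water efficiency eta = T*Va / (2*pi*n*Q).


Formula: eta = T * Va / (2 * pi * n * Q)
Step 1 — numerator = T * Va = 182213 * 4.51 = 821780.63
Step 2 — 2 * pi * n = 2 * pi * 3.65 = 22.933626
Step 3 — denominator = 22.933626 * 59897 = 1373655.4
Step 4 — eta = 821780.63 / 1373655.4 ≈ 0.59824 (5 s.f.)

0.59824


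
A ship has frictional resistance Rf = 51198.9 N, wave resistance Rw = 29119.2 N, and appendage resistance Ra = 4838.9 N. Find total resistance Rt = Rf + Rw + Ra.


Formula: Rt = Rf + Rw + Ra
Substituting: Rt = 51198.9 + 29119.2 + 4838.9
Result: Rt = 85157.0 N

85157.0 N


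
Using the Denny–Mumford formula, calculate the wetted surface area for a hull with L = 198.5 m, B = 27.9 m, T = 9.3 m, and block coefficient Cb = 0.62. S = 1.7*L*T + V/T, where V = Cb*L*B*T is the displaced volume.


Formula: S = 1.7*L*T + V/T with V = Cb*L*B*T, i.e. S = L * (1.7*T + Cb*B)
Step 1 — 1.7*T = 1.7 * 9.3 = 15.81 m
Step 2 — Cb*B = 0.62 * 27.9 = 17.298 m
Step 3 — 1.7*T + Cb*B = 15.81 + 17.298 = 33.108 m
Step 4 — S = 198.5 * 33.108 ≈ 6571.9 m^2 (5 s.f.)

6571.9 m^2


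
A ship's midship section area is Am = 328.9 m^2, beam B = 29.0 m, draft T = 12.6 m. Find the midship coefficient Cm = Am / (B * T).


Formula: Cm = Am / (B * T)
Step 1 — B * T = 29.0 * 12.6 = 365.4 m^2
Step 2 — Cm = 328.9 / 365.4 ≈ 0.90011 (5 s.f.)

0.90011


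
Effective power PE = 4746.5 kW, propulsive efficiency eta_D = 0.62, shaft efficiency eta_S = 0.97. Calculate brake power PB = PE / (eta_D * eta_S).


Formula: PB = PE / (eta_D * eta_S)
Step 1 — combined efficiency = eta_D * eta_S = 0.62 * 0.97 = 0.6014
Step 2 — PB = 4746.5 / 0.6014 ≈ 7892.4 kW (5 s.f.)

7892.4 kW


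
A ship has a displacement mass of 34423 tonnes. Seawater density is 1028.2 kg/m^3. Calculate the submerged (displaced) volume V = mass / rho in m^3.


Formula: V = mass / rho
Step 1 — convert tonnes to kg: 34423 t * 1000 = 34423000 kg
Step 2 — V = 34423000 / 1028.2 ≈ 33479 m^3 (5 s.f.)

33479 m^3


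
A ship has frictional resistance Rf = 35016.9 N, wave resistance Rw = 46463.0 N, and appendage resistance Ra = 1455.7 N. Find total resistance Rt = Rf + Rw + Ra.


Formula: Rt = Rf + Rw + Ra
Substituting: Rt = 35016.9 + 46463.0 + 1455.7
Result: Rt = 82935.6 N

82935.6 N


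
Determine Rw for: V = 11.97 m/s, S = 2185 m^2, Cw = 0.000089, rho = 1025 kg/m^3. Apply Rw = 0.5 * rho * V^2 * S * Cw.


Formula: Rw = 0.5 * rho * V^2 * S * Cw
Step 1 — V^2 = 11.97^2 = 143.2809
Step 2 — 0.5 * rho * V^2 = 0.5 * 1025 * 143.2809 = 73431.46125
Step 3 — Rw = 73431.46125 * 2185 * 0.000089 ≈ 14280 N (5 s.f.)

14280 N


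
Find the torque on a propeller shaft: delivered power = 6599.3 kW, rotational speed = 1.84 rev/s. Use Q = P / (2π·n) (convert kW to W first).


Formula: Q = P_W / (2 * pi * n)
Step 1 — P_W = 6599.3 kW * 1000 = 6599300.0 W
Step 2 — 2 * pi * n = 2 * pi * 1.84 = 11.561061
Step 3 — Q = 6599300.0 / 11.561061 ≈ 570820 N·m (5 s.f.)

570820 N·m


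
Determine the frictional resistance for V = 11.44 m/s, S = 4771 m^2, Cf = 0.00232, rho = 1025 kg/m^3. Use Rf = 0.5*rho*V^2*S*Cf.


Formula: Rf = 0.5 * rho * V^2 * S * Cf
Step 1 — V^2 = 11.44^2 = 130.8736
Step 2 — 0.5 * rho * V^2 = 0.5 * 1025 * 130.8736 = 67072.72
Step 3 — Rf = 67072.72 * 4771 * 0.00232 ≈ 742410 N (5 s.f.)

742410 N


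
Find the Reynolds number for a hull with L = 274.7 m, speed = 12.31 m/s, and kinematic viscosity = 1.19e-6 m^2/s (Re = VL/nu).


Formula: Re = V * L / nu
Step 1 — V * L = 12.31 * 274.7 = 3381.557 m^2/s
Step 2 — Re = 3381.557 / 1.19e-6 = 2.84e+09

2.84e+09


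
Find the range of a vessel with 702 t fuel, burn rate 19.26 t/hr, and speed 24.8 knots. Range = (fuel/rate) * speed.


Formula: endurance = fuel / rate; range = endurance * speed
Step 1 — endurance = 702 / 19.26 = 36.4486 hours
Step 2 — range = 36.4486 * 24.8 ≈ 903.93 nautical miles (5 s.f.)

903.93 NM


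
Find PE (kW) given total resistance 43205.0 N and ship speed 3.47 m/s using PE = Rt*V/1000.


Formula: PE = Rt * V / 1000 (kW)
Step 1 — PE (W) = 43205.0 * 3.47 = 149921.35 W
Step 2 — PE (kW) = 149921.35 / 1000 ≈ 149.92 kW (5 s.f.)

149.92 kW


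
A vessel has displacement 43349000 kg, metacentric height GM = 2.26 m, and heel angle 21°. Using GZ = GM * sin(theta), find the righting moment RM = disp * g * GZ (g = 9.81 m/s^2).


Formula: GZ = GM * sin(theta); RM = disp * g * GZ
Step 1 — GZ = 2.26 * sin(21°) = 2.26 * 0.358368 = 0.809912 m
Step 2 — RM = 43349000 * 9.81 * 0.809912 ≈ 344420000 N·m (5 s.f.)

344420000 N·m


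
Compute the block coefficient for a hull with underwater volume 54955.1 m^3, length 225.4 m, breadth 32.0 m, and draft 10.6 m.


Formula: Cb = V / (L * B * T)
Step 1 — L * B * T = 225.4 * 32.0 * 10.6 = 76455.68 m^3
Step 2 — Cb = 54955.1 / 76455.68 ≈ 0.71878 (5 s.f.)

0.71878


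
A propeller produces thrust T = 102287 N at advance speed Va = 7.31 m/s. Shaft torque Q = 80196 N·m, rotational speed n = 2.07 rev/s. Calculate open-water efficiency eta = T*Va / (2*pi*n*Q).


Formula: eta = T * Va / (2 * pi * n * Q)
Step 1 — numerator = T * Va = 102287 * 7.31 = 747717.97
Step 2 — 2 * pi * n = 2 * pi * 2.07 = 13.006194
Step 3 — denominator = 13.006194 * 80196 = 1043044.73
Step 4 — eta = 747717.97 / 1043044.73 ≈ 0.71686 (5 s.f.)

0.71686


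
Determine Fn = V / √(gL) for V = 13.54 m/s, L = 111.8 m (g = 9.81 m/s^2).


Formula: Fn = V / sqrt(g * L)
Step 1 — g * L = 9.81 * 111.8 = 1096.758
Step 2 — sqrt(g * L) = sqrt(1096.758) = 33.117337
Step 3 — Fn = 13.54 / 33.117337 ≈ 0.40885 (5 s.f.)

0.40885


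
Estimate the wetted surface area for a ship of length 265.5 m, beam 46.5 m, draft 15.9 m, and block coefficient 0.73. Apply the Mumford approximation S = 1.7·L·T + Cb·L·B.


Formula: S = 1.7*L*T + V/T with V = Cb*L*B*T, i.e. S = L * (1.7*T + Cb*B)
Step 1 — 1.7*T = 1.7 * 15.9 = 27.03 m
Step 2 — Cb*B = 0.73 * 46.5 = 33.945 m
Step 3 — 1.7*T + Cb*B = 27.03 + 33.945 = 60.975 m
Step 4 — S = 265.5 * 60.975 ≈ 16189 m^2 (5 s.f.)

16189 m^2


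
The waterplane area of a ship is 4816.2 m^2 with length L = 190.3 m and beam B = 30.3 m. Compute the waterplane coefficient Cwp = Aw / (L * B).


Formula: Cwp = Aw / (L * B)
Step 1 — L * B = 190.3 * 30.3 = 5766.09 m^2
Step 2 — Cwp = 4816.2 / 5766.09 ≈ 0.83526 (5 s.f.)

0.83526


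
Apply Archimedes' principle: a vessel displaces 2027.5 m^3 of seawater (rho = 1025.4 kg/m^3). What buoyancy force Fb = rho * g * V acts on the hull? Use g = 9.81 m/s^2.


Formula: Fb = rho * g * V
Substituting: Fb = 1025.4 * 9.81 * 2027.5
Intermediate: 1025.4 * 9.81 = 10059.174
Result: Fb = 10059.174 * 2027.5 ≈ 20395000 N (5 s.f.)

20395000 N


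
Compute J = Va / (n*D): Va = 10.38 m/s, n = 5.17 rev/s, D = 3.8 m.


Formula: J = Va / (n * D)
Step 1 — n * D = 5.17 * 3.8 = 19.646
Step 2 — J = 10.38 / 19.646 ≈ 0.52835 (5 s.f.)

0.52835


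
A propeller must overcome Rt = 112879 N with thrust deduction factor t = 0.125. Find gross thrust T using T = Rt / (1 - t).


Formula: T = Rt / (1 - t)
Step 1 — (1 - t) = 1 - 0.125 = 0.875
Step 2 — T = 112879 / 0.875 ≈ 129000 N (5 s.f.)

129000 N


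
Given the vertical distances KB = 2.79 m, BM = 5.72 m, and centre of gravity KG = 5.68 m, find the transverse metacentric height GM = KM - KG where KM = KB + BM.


Formula: GM = KB + BM - KG
Step 1 — KM = KB + BM = 2.79 + 5.72 = 8.51 m
Step 2 — GM = KM - KG = 8.51 - 5.68 = 2.83 m

2.83 m


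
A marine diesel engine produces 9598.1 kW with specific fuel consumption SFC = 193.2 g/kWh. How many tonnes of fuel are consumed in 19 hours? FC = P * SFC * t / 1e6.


Formula: FC (tonnes) = P * SFC * t / 1,000,000
Step 1 — P * SFC * t = 9598.1 * 193.2 * 19 = 35232705.48 g
Step 2 — FC (tonnes) = 35232705.48 / 1,000,000 ≈ 35.233 tonnes (5 s.f.)

35.233 tonnes


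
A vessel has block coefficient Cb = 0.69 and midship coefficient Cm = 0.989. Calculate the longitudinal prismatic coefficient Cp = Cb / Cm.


Formula: Cp = Cb / Cm
Substituting: Cp = 0.69 / 0.989
Result: Cp ≈ 0.69767 (5 s.f.)

0.69767


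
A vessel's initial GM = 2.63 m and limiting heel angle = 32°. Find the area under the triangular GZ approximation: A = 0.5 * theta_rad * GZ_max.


Formula: GZ_max = GM * sin(theta); Area = 0.5 * theta_rad * GZ_max
Step 1 — GZ_max = 2.63 * sin(32°) = 2.63 * 0.529919 = 1.393687 m
Step 2 — theta_rad = 32 * pi/180 = 0.558505 rad
Step 3 — Area = 0.5 * 0.558505 * 1.393687 ≈ 0.38919 m·rad (5 s.f.)

0.38919 m·rad


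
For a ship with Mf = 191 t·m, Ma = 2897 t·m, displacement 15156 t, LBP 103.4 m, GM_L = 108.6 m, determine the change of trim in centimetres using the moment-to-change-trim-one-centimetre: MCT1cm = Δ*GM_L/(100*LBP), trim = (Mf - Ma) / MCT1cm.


Formula: net trimming moment = Mf - Ma; MCT1cm = Δ*GM_L/(100*LBP); trim = net moment / MCT1cm
Step 1 — net trimming moment = 191 - 2897 = -2706 t·m
Step 2 — MCT1cm = 15156 * 108.6 / (100 * 103.4) = 159.182 t·m/cm
Step 3 — trim = -2706 / 159.182 ≈ -16.999 cm (5 s.f.)

-16.999 cm


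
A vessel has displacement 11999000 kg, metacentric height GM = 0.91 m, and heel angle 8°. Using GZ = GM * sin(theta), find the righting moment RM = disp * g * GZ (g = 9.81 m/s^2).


Formula: GZ = GM * sin(theta); RM = disp * g * GZ
Step 1 — GZ = 0.91 * sin(8°) = 0.91 * 0.139173 = 0.126647 m
Step 2 — RM = 11999000 * 9.81 * 0.126647 ≈ 14908000 N·m (5 s.f.)

14908000 N·m


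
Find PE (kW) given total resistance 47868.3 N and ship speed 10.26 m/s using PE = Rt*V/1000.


Formula: PE = Rt * V / 1000 (kW)
Step 1 — PE (W) = 47868.3 * 10.26 = 491128.758 W
Step 2 — PE (kW) = 491128.758 / 1000 ≈ 491.13 kW (5 s.f.)

491.13 kW
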